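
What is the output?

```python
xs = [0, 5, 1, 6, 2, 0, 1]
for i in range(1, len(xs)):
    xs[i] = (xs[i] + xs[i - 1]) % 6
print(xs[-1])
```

i=1: xs[1] = (5+0)%6 = 5 → [0, 5, 1, 6, 2, 0, 1]
i=2: xs[2] = (1+5)%6 = 0 → [0, 5, 0, 6, 2, 0, 1]
i=3: xs[3] = (6+0)%6 = 0 → [0, 5, 0, 0, 2, 0, 1]
i=4: xs[4] = (2+0)%6 = 2 → [0, 5, 0, 0, 2, 0, 1]
i=5: xs[5] = (0+2)%6 = 2 → [0, 5, 0, 0, 2, 2, 1]
i=6: xs[6] = (1+2)%6 = 3 → [0, 5, 0, 0, 2, 2, 3]

3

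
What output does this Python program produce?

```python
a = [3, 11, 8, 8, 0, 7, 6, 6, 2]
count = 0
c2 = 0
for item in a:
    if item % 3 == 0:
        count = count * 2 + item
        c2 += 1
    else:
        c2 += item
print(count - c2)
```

2

item=3: %3==0, count = 0*2+3 = 3; c2=1
item=11: not %3==0; c2=12
item=8: not %3==0; c2=20
item=8: not %3==0; c2=28
item=0: %3==0, count = 3*2+0 = 6; c2=29
item=7: not %3==0; c2=36
item=6: %3==0, count = 6*2+6 = 18; c2=37
item=6: %3==0, count = 18*2+6 = 42; c2=38
item=2: not %3==0; c2=40
count-c2 = 42-40 = 2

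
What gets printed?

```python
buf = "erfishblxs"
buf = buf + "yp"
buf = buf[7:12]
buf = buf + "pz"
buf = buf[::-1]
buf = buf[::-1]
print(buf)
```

lxsyppz

+ 'yp' → 'erfishblxsyp'
slice [7:12] → 'lxsyp'
+ 'pz' → 'lxsyppz'
reverse → 'zppysxl'
reverse → 'lxsyppz'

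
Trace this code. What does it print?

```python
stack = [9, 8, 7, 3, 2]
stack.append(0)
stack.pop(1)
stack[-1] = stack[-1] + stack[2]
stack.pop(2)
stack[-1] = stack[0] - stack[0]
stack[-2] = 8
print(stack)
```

append 0 → [9, 8, 7, 3, 2, 0]
pop(1) removes 8 → [9, 7, 3, 2, 0]
stack[-1] = stack[-1]+stack[2] = 0+3 = 3 → [9, 7, 3, 2, 3]
pop(2) removes 3 → [9, 7, 2, 3]
stack[-1] = stack[0]-stack[0] = 9-9 = 0 → [9, 7, 2, 0]
stack[-2] = 8 → [9, 7, 8, 0]

[9, 7, 8, 0]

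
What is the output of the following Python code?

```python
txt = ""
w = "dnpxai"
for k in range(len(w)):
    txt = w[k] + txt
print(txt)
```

k=0: prepend 'd' → 'd'
k=1: prepend 'n' → 'nd'
k=2: prepend 'p' → 'pnd'
k=3: prepend 'x' → 'xpnd'
k=4: prepend 'a' → 'axpnd'
k=5: prepend 'i' → 'iaxpnd'

iaxpnd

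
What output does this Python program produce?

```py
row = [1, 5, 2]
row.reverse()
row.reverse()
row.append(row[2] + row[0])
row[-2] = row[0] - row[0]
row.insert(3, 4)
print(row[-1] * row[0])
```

3

reverse → [2, 5, 1]
reverse → [1, 5, 2]
append row[2]+row[0] = 2+1 = 3 → [1, 5, 2, 3]
row[-2] = row[0]-row[0] = 1-1 = 0 → [1, 5, 0, 3]
insert 4 at 3 → [1, 5, 0, 4, 3]
row[-1]*row[0] = 3*1 = 3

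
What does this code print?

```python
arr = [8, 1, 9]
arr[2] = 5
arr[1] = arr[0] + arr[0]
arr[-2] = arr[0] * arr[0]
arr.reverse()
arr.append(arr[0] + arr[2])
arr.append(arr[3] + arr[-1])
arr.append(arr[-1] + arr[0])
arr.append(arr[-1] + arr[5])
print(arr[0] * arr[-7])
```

25

arr[2] = 5 → [8, 1, 5]
arr[1] = arr[0]+arr[0] = 8+8 = 16 → [8, 16, 5]
arr[-2] = arr[0]*arr[0] = 8*8 = 64 → [8, 64, 5]
reverse → [5, 64, 8]
append arr[0]+arr[2] = 5+8 = 13 → [5, 64, 8, 13]
append arr[3]+arr[-1] = 13+13 = 26 → [5, 64, 8, 13, 26]
append arr[-1]+arr[0] = 26+5 = 31 → [5, 64, 8, 13, 26, 31]
append arr[-1]+arr[5] = 31+31 = 62 → [5, 64, 8, 13, 26, 31, 62]
arr[0]*arr[-7] = 5*5 = 25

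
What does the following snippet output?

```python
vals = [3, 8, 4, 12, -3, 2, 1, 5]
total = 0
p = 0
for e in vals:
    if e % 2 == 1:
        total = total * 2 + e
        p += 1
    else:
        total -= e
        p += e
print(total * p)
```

-5430

e=3: odd, total = 0*2+3 = 3; p=1
e=8: not odd, total = 3-8 = -5; p=9
e=4: not odd, total = (-5)-4 = -9; p=13
e=12: not odd, total = (-9)-12 = -21; p=25
e=-3: odd, total = (-21)*2+(-3) = -45; p=26
e=2: not odd, total = (-45)-2 = -47; p=28
e=1: odd, total = (-47)*2+1 = -93; p=29
e=5: odd, total = (-93)*2+5 = -181; p=30
total*p = (-181)*30 = -5430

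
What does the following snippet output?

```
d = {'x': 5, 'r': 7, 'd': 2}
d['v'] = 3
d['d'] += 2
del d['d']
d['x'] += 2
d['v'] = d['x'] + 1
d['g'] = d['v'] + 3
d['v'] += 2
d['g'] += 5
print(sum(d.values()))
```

d['v'] = 3 → {'x': 5, 'r': 7, 'd': 2, 'v': 3}
d['d'] = 2+2 = 4 → {'x': 5, 'r': 7, 'd': 4, 'v': 3}
del 'd' → {'x': 5, 'r': 7, 'v': 3}
d['x'] = 5+2 = 7 → {'x': 7, 'r': 7, 'v': 3}
d['v'] = d['x']+1 = 8 → {'x': 7, 'r': 7, 'v': 8}
d['g'] = d['v']+3 = 11 → {'x': 7, 'r': 7, 'v': 8, 'g': 11}
d['v'] = 8+2 = 10 → {'x': 7, 'r': 7, 'v': 10, 'g': 11}
d['g'] = 11+5 = 16 → {'x': 7, 'r': 7, 'v': 10, 'g': 16}
sum of values = 40

40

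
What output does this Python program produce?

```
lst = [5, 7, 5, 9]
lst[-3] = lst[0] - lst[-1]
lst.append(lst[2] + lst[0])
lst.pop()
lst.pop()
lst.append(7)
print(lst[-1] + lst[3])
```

14

lst[-3] = lst[0]-lst[-1] = 5-9 = -4 → [5, -4, 5, 9]
append lst[2]+lst[0] = 5+5 = 10 → [5, -4, 5, 9, 10]
pop() removes 10 → [5, -4, 5, 9]
pop() removes 9 → [5, -4, 5]
append 7 → [5, -4, 5, 7]
lst[-1]+lst[3] = 7+7 = 14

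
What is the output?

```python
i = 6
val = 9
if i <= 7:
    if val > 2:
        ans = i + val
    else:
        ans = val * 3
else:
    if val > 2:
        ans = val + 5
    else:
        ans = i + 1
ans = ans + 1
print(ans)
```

16

i=6, val=9
i <= 7 is True; val > 2 is True
→ ans = i + val = 15
ans = 15+1 = 16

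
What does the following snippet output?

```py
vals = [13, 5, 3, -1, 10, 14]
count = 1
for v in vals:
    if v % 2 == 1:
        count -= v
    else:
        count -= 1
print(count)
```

-21

v=13: odd, count = 1-13 = -12
v=5: odd, count = (-12)-5 = -17
v=3: odd, count = (-17)-3 = -20
v=-1: odd, count = (-20)-(-1) = -19
v=10: not odd, count = (-19)-1 = -20
v=14: not odd, count = (-20)-1 = -21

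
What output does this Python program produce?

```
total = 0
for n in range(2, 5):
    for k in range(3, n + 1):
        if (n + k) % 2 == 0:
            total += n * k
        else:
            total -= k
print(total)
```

n=3,k=3: even sum, total = 0+9 = 9
n=4,k=3: odd sum, total = 9-3 = 6
n=4,k=4: even sum, total = 6+16 = 22

22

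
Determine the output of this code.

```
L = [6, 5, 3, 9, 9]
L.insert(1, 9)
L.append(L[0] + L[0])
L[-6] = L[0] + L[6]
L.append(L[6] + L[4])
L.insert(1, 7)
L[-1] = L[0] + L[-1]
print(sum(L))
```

96

insert 9 at 1 → [6, 9, 5, 3, 9, 9]
append L[0]+L[0] = 6+6 = 12 → [6, 9, 5, 3, 9, 9, 12]
L[-6] = L[0]+L[6] = 6+12 = 18 → [6, 18, 5, 3, 9, 9, 12]
append L[6]+L[4] = 12+9 = 21 → [6, 18, 5, 3, 9, 9, 12, 21]
insert 7 at 1 → [6, 7, 18, 5, 3, 9, 9, 12, 21]
L[-1] = L[0]+L[-1] = 6+21 = 27 → [6, 7, 18, 5, 3, 9, 9, 12, 27]
sum = 96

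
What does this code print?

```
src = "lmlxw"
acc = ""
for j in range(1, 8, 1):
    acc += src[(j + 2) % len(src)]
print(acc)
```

xwlmlxw

j=1: add src[3]='x' → 'x'
j=2: add src[4]='w' → 'xw'
j=3: add src[0]='l' → 'xwl'
j=4: add src[1]='m' → 'xwlm'
j=5: add src[2]='l' → 'xwlml'
j=6: add src[3]='x' → 'xwlmlx'
j=7: add src[4]='w' → 'xwlmlxw'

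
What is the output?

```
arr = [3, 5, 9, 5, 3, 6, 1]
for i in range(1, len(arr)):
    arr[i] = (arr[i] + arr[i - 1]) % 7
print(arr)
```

[3, 1, 3, 1, 4, 3, 4]

i=1: arr[1] = (5+3)%7 = 1 → [3, 1, 9, 5, 3, 6, 1]
i=2: arr[2] = (9+1)%7 = 3 → [3, 1, 3, 5, 3, 6, 1]
i=3: arr[3] = (5+3)%7 = 1 → [3, 1, 3, 1, 3, 6, 1]
i=4: arr[4] = (3+1)%7 = 4 → [3, 1, 3, 1, 4, 6, 1]
i=5: arr[5] = (6+4)%7 = 3 → [3, 1, 3, 1, 4, 3, 1]
i=6: arr[6] = (1+3)%7 = 4 → [3, 1, 3, 1, 4, 3, 4]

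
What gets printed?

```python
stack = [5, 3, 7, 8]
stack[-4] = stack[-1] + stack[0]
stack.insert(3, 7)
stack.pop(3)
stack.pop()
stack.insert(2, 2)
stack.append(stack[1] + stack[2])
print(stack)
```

[13, 3, 2, 7, 5]

stack[-4] = stack[-1]+stack[0] = 8+5 = 13 → [13, 3, 7, 8]
insert 7 at 3 → [13, 3, 7, 7, 8]
pop(3) removes 7 → [13, 3, 7, 8]
pop() removes 8 → [13, 3, 7]
insert 2 at 2 → [13, 3, 2, 7]
append stack[1]+stack[2] = 3+2 = 5 → [13, 3, 2, 7, 5]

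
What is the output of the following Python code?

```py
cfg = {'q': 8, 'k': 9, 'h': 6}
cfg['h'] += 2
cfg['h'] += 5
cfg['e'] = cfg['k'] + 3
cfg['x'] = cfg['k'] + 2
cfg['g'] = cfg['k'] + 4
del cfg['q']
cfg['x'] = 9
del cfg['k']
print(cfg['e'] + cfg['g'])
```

25

cfg['h'] = 6+2 = 8 → {'q': 8, 'k': 9, 'h': 8}
cfg['h'] = 8+5 = 13 → {'q': 8, 'k': 9, 'h': 13}
cfg['e'] = cfg['k']+3 = 12 → {'q': 8, 'k': 9, 'h': 13, 'e': 12}
cfg['x'] = cfg['k']+2 = 11 → {'q': 8, 'k': 9, 'h': 13, 'e': 12, 'x': 11}
cfg['g'] = cfg['k']+4 = 13 → {'q': 8, 'k': 9, 'h': 13, 'e': 12, 'x': 11, 'g': 13}
del 'q' → {'k': 9, 'h': 13, 'e': 12, 'x': 11, 'g': 13}
cfg['x'] = 9 → {'k': 9, 'h': 13, 'e': 12, 'x': 9, 'g': 13}
del 'k' → {'h': 13, 'e': 12, 'x': 9, 'g': 13}
cfg['e']+cfg['g'] = 12+13 = 25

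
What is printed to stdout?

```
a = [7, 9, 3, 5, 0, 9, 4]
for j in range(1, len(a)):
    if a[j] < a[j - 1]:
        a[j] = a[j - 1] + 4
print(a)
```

j=1: 9>=7, unchanged → [7, 9, 3, 5, 0, 9, 4]
j=2: 3<9, a[2] = 9+4 = 13 → [7, 9, 13, 5, 0, 9, 4]
j=3: 5<13, a[3] = 13+4 = 17 → [7, 9, 13, 17, 0, 9, 4]
j=4: 0<17, a[4] = 17+4 = 21 → [7, 9, 13, 17, 21, 9, 4]
j=5: 9<21, a[5] = 21+4 = 25 → [7, 9, 13, 17, 21, 25, 4]
j=6: 4<25, a[6] = 25+4 = 29 → [7, 9, 13, 17, 21, 25, 29]

[7, 9, 13, 17, 21, 25, 29]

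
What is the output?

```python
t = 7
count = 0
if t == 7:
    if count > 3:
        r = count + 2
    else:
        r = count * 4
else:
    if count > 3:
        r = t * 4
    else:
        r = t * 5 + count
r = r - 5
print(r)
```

t=7, count=0
t == 7 is True; count > 3 is False
→ r = count * 4 = 0
r = 0-5 = -5

-5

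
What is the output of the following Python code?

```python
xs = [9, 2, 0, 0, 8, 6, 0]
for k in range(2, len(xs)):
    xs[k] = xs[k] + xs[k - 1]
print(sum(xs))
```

57

k=2: xs[2] = 0+2 = 2 → [9, 2, 2, 0, 8, 6, 0]
k=3: xs[3] = 0+2 = 2 → [9, 2, 2, 2, 8, 6, 0]
k=4: xs[4] = 8+2 = 10 → [9, 2, 2, 2, 10, 6, 0]
k=5: xs[5] = 6+10 = 16 → [9, 2, 2, 2, 10, 16, 0]
k=6: xs[6] = 0+16 = 16 → [9, 2, 2, 2, 10, 16, 16]
sum = 57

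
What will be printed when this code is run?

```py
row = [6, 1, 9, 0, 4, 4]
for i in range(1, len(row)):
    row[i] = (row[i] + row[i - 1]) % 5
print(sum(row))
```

14

i=1: row[1] = (1+6)%5 = 2 → [6, 2, 9, 0, 4, 4]
i=2: row[2] = (9+2)%5 = 1 → [6, 2, 1, 0, 4, 4]
i=3: row[3] = (0+1)%5 = 1 → [6, 2, 1, 1, 4, 4]
i=4: row[4] = (4+1)%5 = 0 → [6, 2, 1, 1, 0, 4]
i=5: row[5] = (4+0)%5 = 4 → [6, 2, 1, 1, 0, 4]
sum = 14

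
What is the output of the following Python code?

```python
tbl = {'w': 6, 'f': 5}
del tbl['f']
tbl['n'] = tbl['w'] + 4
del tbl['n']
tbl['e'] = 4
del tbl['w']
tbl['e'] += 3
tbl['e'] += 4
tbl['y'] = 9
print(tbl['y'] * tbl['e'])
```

del 'f' → {'w': 6}
tbl['n'] = tbl['w']+4 = 10 → {'w': 6, 'n': 10}
del 'n' → {'w': 6}
tbl['e'] = 4 → {'w': 6, 'e': 4}
del 'w' → {'e': 4}
tbl['e'] = 4+3 = 7 → {'e': 7}
tbl['e'] = 7+4 = 11 → {'e': 11}
tbl['y'] = 9 → {'e': 11, 'y': 9}
tbl['y']*tbl['e'] = 9*11 = 99

99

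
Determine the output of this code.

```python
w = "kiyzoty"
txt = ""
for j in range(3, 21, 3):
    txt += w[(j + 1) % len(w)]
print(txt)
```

j=3: add w[4]='o' → 'o'
j=6: add w[0]='k' → 'ok'
j=9: add w[3]='z' → 'okz'
j=12: add w[6]='y' → 'okzy'
j=15: add w[2]='y' → 'okzyy'
j=18: add w[5]='t' → 'okzyyt'

okzyyt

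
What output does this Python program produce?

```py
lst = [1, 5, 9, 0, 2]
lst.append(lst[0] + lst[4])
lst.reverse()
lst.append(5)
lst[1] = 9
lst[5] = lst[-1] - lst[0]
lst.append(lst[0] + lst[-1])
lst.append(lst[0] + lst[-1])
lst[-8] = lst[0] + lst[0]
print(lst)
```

[3, 6, 0, 9, 5, 2, 5, 8, 11]

append lst[0]+lst[4] = 1+2 = 3 → [1, 5, 9, 0, 2, 3]
reverse → [3, 2, 0, 9, 5, 1]
append 5 → [3, 2, 0, 9, 5, 1, 5]
lst[1] = 9 → [3, 9, 0, 9, 5, 1, 5]
lst[5] = lst[-1]-lst[0] = 5-3 = 2 → [3, 9, 0, 9, 5, 2, 5]
append lst[0]+lst[-1] = 3+5 = 8 → [3, 9, 0, 9, 5, 2, 5, 8]
append lst[0]+lst[-1] = 3+8 = 11 → [3, 9, 0, 9, 5, 2, 5, 8, 11]
lst[-8] = lst[0]+lst[0] = 3+3 = 6 → [3, 6, 0, 9, 5, 2, 5, 8, 11]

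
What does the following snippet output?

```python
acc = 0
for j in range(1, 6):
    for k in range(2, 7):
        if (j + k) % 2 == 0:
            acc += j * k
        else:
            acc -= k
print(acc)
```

92

j=1,k=2: odd sum, acc = 0-2 = -2
j=1,k=3: even sum, acc = (-2)+3 = 1
j=1,k=4: odd sum, acc = 1-4 = -3
j=1,k=5: even sum, acc = (-3)+5 = 2
j=1,k=6: odd sum, acc = 2-6 = -4
j=2,k=2: even sum, acc = (-4)+4 = 0
j=2,k=3: odd sum, acc = 0-3 = -3
j=2,k=4: even sum, acc = (-3)+8 = 5
j=2,k=5: odd sum, acc = 5-5 = 0
j=2,k=6: even sum, acc = 0+12 = 12
j=3,k=2: odd sum, acc = 12-2 = 10
j=3,k=3: even sum, acc = 10+9 = 19
j=3,k=4: odd sum, acc = 19-4 = 15
j=3,k=5: even sum, acc = 15+15 = 30
j=3,k=6: odd sum, acc = 30-6 = 24
j=4,k=2: even sum, acc = 24+8 = 32
j=4,k=3: odd sum, acc = 32-3 = 29
j=4,k=4: even sum, acc = 29+16 = 45
j=4,k=5: odd sum, acc = 45-5 = 40
j=4,k=6: even sum, acc = 40+24 = 64
j=5,k=2: odd sum, acc = 64-2 = 62
j=5,k=3: even sum, acc = 62+15 = 77
j=5,k=4: odd sum, acc = 77-4 = 73
j=5,k=5: even sum, acc = 73+25 = 98
j=5,k=6: odd sum, acc = 98-6 = 92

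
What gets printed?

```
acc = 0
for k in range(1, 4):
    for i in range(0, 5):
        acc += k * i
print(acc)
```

k=1,i=0: acc = 0+0 = 0
k=1,i=1: acc = 0+1 = 1
k=1,i=2: acc = 1+2 = 3
k=1,i=3: acc = 3+3 = 6
k=1,i=4: acc = 6+4 = 10
k=2,i=0: acc = 10+0 = 10
k=2,i=1: acc = 10+2 = 12
k=2,i=2: acc = 12+4 = 16
k=2,i=3: acc = 16+6 = 22
k=2,i=4: acc = 22+8 = 30
k=3,i=0: acc = 30+0 = 30
k=3,i=1: acc = 30+3 = 33
k=3,i=2: acc = 33+6 = 39
k=3,i=3: acc = 39+9 = 48
k=3,i=4: acc = 48+12 = 60

60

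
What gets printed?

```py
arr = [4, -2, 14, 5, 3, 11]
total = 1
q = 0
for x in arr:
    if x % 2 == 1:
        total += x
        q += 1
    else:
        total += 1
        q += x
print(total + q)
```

x=4: not odd, total = 1+1 = 2; q=4
x=-2: not odd, total = 2+1 = 3; q=2
x=14: not odd, total = 3+1 = 4; q=16
x=5: odd, total = 4+5 = 9; q=17
x=3: odd, total = 9+3 = 12; q=18
x=11: odd, total = 12+11 = 23; q=19
total+q = 23+19 = 42

42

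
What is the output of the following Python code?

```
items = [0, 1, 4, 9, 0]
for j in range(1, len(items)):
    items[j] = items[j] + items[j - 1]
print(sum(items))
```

j=1: items[1] = 1+0 = 1 → [0, 1, 4, 9, 0]
j=2: items[2] = 4+1 = 5 → [0, 1, 5, 9, 0]
j=3: items[3] = 9+5 = 14 → [0, 1, 5, 14, 0]
j=4: items[4] = 0+14 = 14 → [0, 1, 5, 14, 14]
sum = 34

34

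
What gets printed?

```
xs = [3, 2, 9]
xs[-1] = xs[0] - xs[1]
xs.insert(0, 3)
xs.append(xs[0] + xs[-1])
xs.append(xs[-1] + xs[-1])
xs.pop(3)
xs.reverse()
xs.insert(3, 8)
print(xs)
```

xs[-1] = xs[0]-xs[1] = 3-2 = 1 → [3, 2, 1]
insert 3 at 0 → [3, 3, 2, 1]
append xs[0]+xs[-1] = 3+1 = 4 → [3, 3, 2, 1, 4]
append xs[-1]+xs[-1] = 4+4 = 8 → [3, 3, 2, 1, 4, 8]
pop(3) removes 1 → [3, 3, 2, 4, 8]
reverse → [8, 4, 2, 3, 3]
insert 8 at 3 → [8, 4, 2, 8, 3, 3]

[8, 4, 2, 8, 3, 3]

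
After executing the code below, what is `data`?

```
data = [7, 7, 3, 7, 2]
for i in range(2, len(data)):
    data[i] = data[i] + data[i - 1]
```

i=2: data[2] = 3+7 = 10 → [7, 7, 10, 7, 2]
i=3: data[3] = 7+10 = 17 → [7, 7, 10, 17, 2]
i=4: data[4] = 2+17 = 19 → [7, 7, 10, 17, 19]

[7, 7, 10, 17, 19]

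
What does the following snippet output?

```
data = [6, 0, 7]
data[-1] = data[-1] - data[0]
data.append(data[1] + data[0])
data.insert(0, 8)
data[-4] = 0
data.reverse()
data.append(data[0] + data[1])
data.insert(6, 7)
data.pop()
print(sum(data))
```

data[-1] = data[-1]-data[0] = 7-6 = 1 → [6, 0, 1]
append data[1]+data[0] = 0+6 = 6 → [6, 0, 1, 6]
insert 8 at 0 → [8, 6, 0, 1, 6]
data[-4] = 0 → [8, 0, 0, 1, 6]
reverse → [6, 1, 0, 0, 8]
append data[0]+data[1] = 6+1 = 7 → [6, 1, 0, 0, 8, 7]
insert 7 at 6 → [6, 1, 0, 0, 8, 7, 7]
pop() removes 7 → [6, 1, 0, 0, 8, 7]
sum = 22

22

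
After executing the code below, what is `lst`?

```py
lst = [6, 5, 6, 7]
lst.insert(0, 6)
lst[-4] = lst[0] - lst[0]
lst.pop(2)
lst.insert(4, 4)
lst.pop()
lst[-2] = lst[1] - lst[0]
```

[6, 0, -6, 7]

insert 6 at 0 → [6, 6, 5, 6, 7]
lst[-4] = lst[0]-lst[0] = 6-6 = 0 → [6, 0, 5, 6, 7]
pop(2) removes 5 → [6, 0, 6, 7]
insert 4 at 4 → [6, 0, 6, 7, 4]
pop() removes 4 → [6, 0, 6, 7]
lst[-2] = lst[1]-lst[0] = 0-6 = -6 → [6, 0, -6, 7]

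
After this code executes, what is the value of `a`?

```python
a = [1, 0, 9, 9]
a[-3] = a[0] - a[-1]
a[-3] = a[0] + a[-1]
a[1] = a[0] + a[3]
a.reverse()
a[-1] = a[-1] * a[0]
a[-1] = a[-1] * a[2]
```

[9, 9, 10, 90]

a[-3] = a[0]-a[-1] = 1-9 = -8 → [1, -8, 9, 9]
a[-3] = a[0]+a[-1] = 1+9 = 10 → [1, 10, 9, 9]
a[1] = a[0]+a[3] = 1+9 = 10 → [1, 10, 9, 9]
reverse → [9, 9, 10, 1]
a[-1] = a[-1]*a[0] = 1*9 = 9 → [9, 9, 10, 9]
a[-1] = a[-1]*a[2] = 9*10 = 90 → [9, 9, 10, 90]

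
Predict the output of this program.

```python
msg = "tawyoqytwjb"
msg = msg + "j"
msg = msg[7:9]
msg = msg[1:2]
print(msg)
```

w

+ 'j' → 'tawyoqytwjbj'
slice [7:9] → 'tw'
slice [1:2] → 'w'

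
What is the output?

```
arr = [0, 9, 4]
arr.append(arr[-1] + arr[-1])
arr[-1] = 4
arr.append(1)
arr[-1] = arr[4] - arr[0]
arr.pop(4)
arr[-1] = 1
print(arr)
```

[0, 9, 4, 1]

append arr[-1]+arr[-1] = 4+4 = 8 → [0, 9, 4, 8]
arr[-1] = 4 → [0, 9, 4, 4]
append 1 → [0, 9, 4, 4, 1]
arr[-1] = arr[4]-arr[0] = 1-0 = 1 → [0, 9, 4, 4, 1]
pop(4) removes 1 → [0, 9, 4, 4]
arr[-1] = 1 → [0, 9, 4, 1]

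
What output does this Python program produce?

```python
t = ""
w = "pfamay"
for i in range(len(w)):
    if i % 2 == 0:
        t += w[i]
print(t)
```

i=0: add 'p' → 'p'
i=1: skip
i=2: add 'a' → 'pa'
i=3: skip
i=4: add 'a' → 'paa'
i=5: skip

paa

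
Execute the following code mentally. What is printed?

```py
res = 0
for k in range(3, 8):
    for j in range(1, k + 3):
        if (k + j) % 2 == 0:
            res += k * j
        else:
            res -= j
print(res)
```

k=3,j=1: even sum, res = 0+3 = 3
k=3,j=2: odd sum, res = 3-2 = 1
k=3,j=3: even sum, res = 1+9 = 10
k=3,j=4: odd sum, res = 10-4 = 6
k=3,j=5: even sum, res = 6+15 = 21
k=4,j=1: odd sum, res = 21-1 = 20
k=4,j=2: even sum, res = 20+8 = 28
k=4,j=3: odd sum, res = 28-3 = 25
k=4,j=4: even sum, res = 25+16 = 41
k=4,j=5: odd sum, res = 41-5 = 36
k=4,j=6: even sum, res = 36+24 = 60
k=5,j=1: even sum, res = 60+5 = 65
k=5,j=2: odd sum, res = 65-2 = 63
k=5,j=3: even sum, res = 63+15 = 78
k=5,j=4: odd sum, res = 78-4 = 74
k=5,j=5: even sum, res = 74+25 = 99
k=5,j=6: odd sum, res = 99-6 = 93
k=5,j=7: even sum, res = 93+35 = 128
k=6,j=1: odd sum, res = 128-1 = 127
k=6,j=2: even sum, res = 127+12 = 139
k=6,j=3: odd sum, res = 139-3 = 136
k=6,j=4: even sum, res = 136+24 = 160
k=6,j=5: odd sum, res = 160-5 = 155
k=6,j=6: even sum, res = 155+36 = 191
k=6,j=7: odd sum, res = 191-7 = 184
k=6,j=8: even sum, res = 184+48 = 232
k=7,j=1: even sum, res = 232+7 = 239
k=7,j=2: odd sum, res = 239-2 = 237
k=7,j=3: even sum, res = 237+21 = 258
k=7,j=4: odd sum, res = 258-4 = 254
k=7,j=5: even sum, res = 254+35 = 289
k=7,j=6: odd sum, res = 289-6 = 283
k=7,j=7: even sum, res = 283+49 = 332
k=7,j=8: odd sum, res = 332-8 = 324
k=7,j=9: even sum, res = 324+63 = 387

387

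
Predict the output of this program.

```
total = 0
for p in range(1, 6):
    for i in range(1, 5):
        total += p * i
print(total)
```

150

p=1,i=1: total = 0+1 = 1
p=1,i=2: total = 1+2 = 3
p=1,i=3: total = 3+3 = 6
p=1,i=4: total = 6+4 = 10
p=2,i=1: total = 10+2 = 12
p=2,i=2: total = 12+4 = 16
p=2,i=3: total = 16+6 = 22
p=2,i=4: total = 22+8 = 30
p=3,i=1: total = 30+3 = 33
p=3,i=2: total = 33+6 = 39
p=3,i=3: total = 39+9 = 48
p=3,i=4: total = 48+12 = 60
p=4,i=1: total = 60+4 = 64
p=4,i=2: total = 64+8 = 72
p=4,i=3: total = 72+12 = 84
p=4,i=4: total = 84+16 = 100
p=5,i=1: total = 100+5 = 105
p=5,i=2: total = 105+10 = 115
p=5,i=3: total = 115+15 = 130
p=5,i=4: total = 130+20 = 150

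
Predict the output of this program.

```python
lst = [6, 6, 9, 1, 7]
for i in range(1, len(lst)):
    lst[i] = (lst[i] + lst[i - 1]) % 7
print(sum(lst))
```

13

i=1: lst[1] = (6+6)%7 = 5 → [6, 5, 9, 1, 7]
i=2: lst[2] = (9+5)%7 = 0 → [6, 5, 0, 1, 7]
i=3: lst[3] = (1+0)%7 = 1 → [6, 5, 0, 1, 7]
i=4: lst[4] = (7+1)%7 = 1 → [6, 5, 0, 1, 1]
sum = 13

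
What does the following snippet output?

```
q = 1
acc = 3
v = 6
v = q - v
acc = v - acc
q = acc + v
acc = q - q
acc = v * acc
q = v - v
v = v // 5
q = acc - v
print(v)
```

v = 1-6 = -5
acc = (-5)-3 = -8
q = (-8)+(-5) = -13
acc = (-13)-(-13) = 0
acc = (-5)*0 = 0
q = (-5)-(-5) = 0
v = (-5)//5 = -1
q = 0-(-1) = 1

-1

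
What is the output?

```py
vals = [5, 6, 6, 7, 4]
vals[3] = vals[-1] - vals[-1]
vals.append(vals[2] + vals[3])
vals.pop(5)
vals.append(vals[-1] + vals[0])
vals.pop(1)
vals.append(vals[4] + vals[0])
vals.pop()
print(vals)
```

[5, 6, 0, 4, 9]

vals[3] = vals[-1]-vals[-1] = 4-4 = 0 → [5, 6, 6, 0, 4]
append vals[2]+vals[3] = 6+0 = 6 → [5, 6, 6, 0, 4, 6]
pop(5) removes 6 → [5, 6, 6, 0, 4]
append vals[-1]+vals[0] = 4+5 = 9 → [5, 6, 6, 0, 4, 9]
pop(1) removes 6 → [5, 6, 0, 4, 9]
append vals[4]+vals[0] = 9+5 = 14 → [5, 6, 0, 4, 9, 14]
pop() removes 14 → [5, 6, 0, 4, 9]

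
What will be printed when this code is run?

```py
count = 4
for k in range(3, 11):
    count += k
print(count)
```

56

k=3: count = 4+3 = 7
k=4: count = 7+4 = 11
k=5: count = 11+5 = 16
k=6: count = 16+6 = 22
k=7: count = 22+7 = 29
k=8: count = 29+8 = 37
k=9: count = 37+9 = 46
k=10: count = 46+10 = 56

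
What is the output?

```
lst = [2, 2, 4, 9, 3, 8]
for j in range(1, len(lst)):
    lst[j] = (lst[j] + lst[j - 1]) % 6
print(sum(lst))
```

19

j=1: lst[1] = (2+2)%6 = 4 → [2, 4, 4, 9, 3, 8]
j=2: lst[2] = (4+4)%6 = 2 → [2, 4, 2, 9, 3, 8]
j=3: lst[3] = (9+2)%6 = 5 → [2, 4, 2, 5, 3, 8]
j=4: lst[4] = (3+5)%6 = 2 → [2, 4, 2, 5, 2, 8]
j=5: lst[5] = (8+2)%6 = 4 → [2, 4, 2, 5, 2, 4]
sum = 19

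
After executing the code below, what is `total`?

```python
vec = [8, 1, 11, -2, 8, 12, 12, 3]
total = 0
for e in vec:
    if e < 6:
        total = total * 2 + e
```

e=8: not <6
e=1: <6, total = 0*2+1 = 1
e=11: not <6
e=-2: <6, total = 1*2+(-2) = 0
e=8: not <6
e=12: not <6
e=12: not <6
e=3: <6, total = 0*2+3 = 3

3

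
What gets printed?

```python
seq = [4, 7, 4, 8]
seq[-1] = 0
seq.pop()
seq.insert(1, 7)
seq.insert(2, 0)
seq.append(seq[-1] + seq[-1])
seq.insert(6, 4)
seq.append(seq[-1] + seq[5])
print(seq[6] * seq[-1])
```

48

seq[-1] = 0 → [4, 7, 4, 0]
pop() removes 0 → [4, 7, 4]
insert 7 at 1 → [4, 7, 7, 4]
insert 0 at 2 → [4, 7, 0, 7, 4]
append seq[-1]+seq[-1] = 4+4 = 8 → [4, 7, 0, 7, 4, 8]
insert 4 at 6 → [4, 7, 0, 7, 4, 8, 4]
append seq[-1]+seq[5] = 4+8 = 12 → [4, 7, 0, 7, 4, 8, 4, 12]
seq[6]*seq[-1] = 4*12 = 48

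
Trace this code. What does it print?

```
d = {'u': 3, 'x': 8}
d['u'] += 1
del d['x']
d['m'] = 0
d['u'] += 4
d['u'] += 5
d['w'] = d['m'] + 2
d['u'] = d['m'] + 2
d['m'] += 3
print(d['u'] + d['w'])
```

d['u'] = 3+1 = 4 → {'u': 4, 'x': 8}
del 'x' → {'u': 4}
d['m'] = 0 → {'u': 4, 'm': 0}
d['u'] = 4+4 = 8 → {'u': 8, 'm': 0}
d['u'] = 8+5 = 13 → {'u': 13, 'm': 0}
d['w'] = d['m']+2 = 2 → {'u': 13, 'm': 0, 'w': 2}
d['u'] = d['m']+2 = 2 → {'u': 2, 'm': 0, 'w': 2}
d['m'] = 0+3 = 3 → {'u': 2, 'm': 3, 'w': 2}
d['u']+d['w'] = 2+2 = 4

4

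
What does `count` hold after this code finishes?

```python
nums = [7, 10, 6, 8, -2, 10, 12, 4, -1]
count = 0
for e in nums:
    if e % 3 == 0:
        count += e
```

18

e=7: not %3==0
e=10: not %3==0
e=6: %3==0, count = 0+6 = 6
e=8: not %3==0
e=-2: not %3==0
e=10: not %3==0
e=12: %3==0, count = 6+12 = 18
e=4: not %3==0
e=-1: not %3==0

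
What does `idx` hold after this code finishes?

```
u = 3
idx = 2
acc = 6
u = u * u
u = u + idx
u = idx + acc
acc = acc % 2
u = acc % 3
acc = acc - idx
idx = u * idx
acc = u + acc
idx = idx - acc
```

2

u = 3*3 = 9
u = 9+2 = 11
u = 2+6 = 8
acc = 6%2 = 0
u = 0%3 = 0
acc = 0-2 = -2
idx = 0*2 = 0
acc = 0+(-2) = -2
idx = 0-(-2) = 2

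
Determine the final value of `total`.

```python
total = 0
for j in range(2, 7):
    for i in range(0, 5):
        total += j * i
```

j=2,i=0: total = 0+0 = 0
j=2,i=1: total = 0+2 = 2
j=2,i=2: total = 2+4 = 6
j=2,i=3: total = 6+6 = 12
j=2,i=4: total = 12+8 = 20
j=3,i=0: total = 20+0 = 20
j=3,i=1: total = 20+3 = 23
j=3,i=2: total = 23+6 = 29
j=3,i=3: total = 29+9 = 38
j=3,i=4: total = 38+12 = 50
j=4,i=0: total = 50+0 = 50
j=4,i=1: total = 50+4 = 54
j=4,i=2: total = 54+8 = 62
j=4,i=3: total = 62+12 = 74
j=4,i=4: total = 74+16 = 90
j=5,i=0: total = 90+0 = 90
j=5,i=1: total = 90+5 = 95
j=5,i=2: total = 95+10 = 105
j=5,i=3: total = 105+15 = 120
j=5,i=4: total = 120+20 = 140
j=6,i=0: total = 140+0 = 140
j=6,i=1: total = 140+6 = 146
j=6,i=2: total = 146+12 = 158
j=6,i=3: total = 158+18 = 176
j=6,i=4: total = 176+24 = 200

200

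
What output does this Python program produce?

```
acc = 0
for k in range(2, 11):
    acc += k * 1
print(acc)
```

54

k=2: acc = 0+2*1 = 2
k=3: acc = 2+3*1 = 5
k=4: acc = 5+4*1 = 9
k=5: acc = 9+5*1 = 14
k=6: acc = 14+6*1 = 20
k=7: acc = 20+7*1 = 27
k=8: acc = 27+8*1 = 35
k=9: acc = 35+9*1 = 44
k=10: acc = 44+10*1 = 54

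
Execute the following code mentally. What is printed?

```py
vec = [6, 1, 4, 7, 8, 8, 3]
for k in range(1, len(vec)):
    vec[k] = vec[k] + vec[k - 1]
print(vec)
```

k=1: vec[1] = 1+6 = 7 → [6, 7, 4, 7, 8, 8, 3]
k=2: vec[2] = 4+7 = 11 → [6, 7, 11, 7, 8, 8, 3]
k=3: vec[3] = 7+11 = 18 → [6, 7, 11, 18, 8, 8, 3]
k=4: vec[4] = 8+18 = 26 → [6, 7, 11, 18, 26, 8, 3]
k=5: vec[5] = 8+26 = 34 → [6, 7, 11, 18, 26, 34, 3]
k=6: vec[6] = 3+34 = 37 → [6, 7, 11, 18, 26, 34, 37]

[6, 7, 11, 18, 26, 34, 37]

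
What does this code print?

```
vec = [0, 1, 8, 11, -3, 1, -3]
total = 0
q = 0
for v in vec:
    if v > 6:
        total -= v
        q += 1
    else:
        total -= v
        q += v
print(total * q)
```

30

v=0: not >6, total = 0-0 = 0; q=0
v=1: not >6, total = 0-1 = -1; q=1
v=8: >6, total = (-1)-8 = -9; q=2
v=11: >6, total = (-9)-11 = -20; q=3
v=-3: not >6, total = (-20)-(-3) = -17; q=0
v=1: not >6, total = (-17)-1 = -18; q=1
v=-3: not >6, total = (-18)-(-3) = -15; q=-2
total*q = (-15)*(-2) = 30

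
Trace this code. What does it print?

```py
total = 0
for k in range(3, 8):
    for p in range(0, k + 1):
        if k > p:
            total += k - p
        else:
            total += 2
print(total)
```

k=3,p=0: 3>0, total = 0+3 = 3
k=3,p=1: 3>1, total = 3+2 = 5
k=3,p=2: 3>2, total = 5+1 = 6
k=3,p=3: not 3>3, total = 6+2 = 8
k=4,p=0: 4>0, total = 8+4 = 12
k=4,p=1: 4>1, total = 12+3 = 15
k=4,p=2: 4>2, total = 15+2 = 17
k=4,p=3: 4>3, total = 17+1 = 18
k=4,p=4: not 4>4, total = 18+2 = 20
k=5,p=0: 5>0, total = 20+5 = 25
k=5,p=1: 5>1, total = 25+4 = 29
k=5,p=2: 5>2, total = 29+3 = 32
k=5,p=3: 5>3, total = 32+2 = 34
k=5,p=4: 5>4, total = 34+1 = 35
k=5,p=5: not 5>5, total = 35+2 = 37
k=6,p=0: 6>0, total = 37+6 = 43
k=6,p=1: 6>1, total = 43+5 = 48
k=6,p=2: 6>2, total = 48+4 = 52
k=6,p=3: 6>3, total = 52+3 = 55
k=6,p=4: 6>4, total = 55+2 = 57
k=6,p=5: 6>5, total = 57+1 = 58
k=6,p=6: not 6>6, total = 58+2 = 60
k=7,p=0: 7>0, total = 60+7 = 67
k=7,p=1: 7>1, total = 67+6 = 73
k=7,p=2: 7>2, total = 73+5 = 78
k=7,p=3: 7>3, total = 78+4 = 82
k=7,p=4: 7>4, total = 82+3 = 85
k=7,p=5: 7>5, total = 85+2 = 87
k=7,p=6: 7>6, total = 87+1 = 88
k=7,p=7: not 7>7, total = 88+2 = 90

90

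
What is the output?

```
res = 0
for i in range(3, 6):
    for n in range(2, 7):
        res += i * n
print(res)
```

i=3,n=2: res = 0+6 = 6
i=3,n=3: res = 6+9 = 15
i=3,n=4: res = 15+12 = 27
i=3,n=5: res = 27+15 = 42
i=3,n=6: res = 42+18 = 60
i=4,n=2: res = 60+8 = 68
i=4,n=3: res = 68+12 = 80
i=4,n=4: res = 80+16 = 96
i=4,n=5: res = 96+20 = 116
i=4,n=6: res = 116+24 = 140
i=5,n=2: res = 140+10 = 150
i=5,n=3: res = 150+15 = 165
i=5,n=4: res = 165+20 = 185
i=5,n=5: res = 185+25 = 210
i=5,n=6: res = 210+30 = 240

240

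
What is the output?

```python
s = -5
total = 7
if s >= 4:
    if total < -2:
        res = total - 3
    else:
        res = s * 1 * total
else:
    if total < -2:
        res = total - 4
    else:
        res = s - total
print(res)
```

-12

s=-5, total=7
s >= 4 is False; total < -2 is False
→ res = s - total = -12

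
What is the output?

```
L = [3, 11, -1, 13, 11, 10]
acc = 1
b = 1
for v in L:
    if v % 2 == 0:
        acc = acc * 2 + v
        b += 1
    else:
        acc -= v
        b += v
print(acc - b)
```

-101

v=3: not even, acc = 1-3 = -2; b=4
v=11: not even, acc = (-2)-11 = -13; b=15
v=-1: not even, acc = (-13)-(-1) = -12; b=14
v=13: not even, acc = (-12)-13 = -25; b=27
v=11: not even, acc = (-25)-11 = -36; b=38
v=10: even, acc = (-36)*2+10 = -62; b=39
acc-b = (-62)-39 = -101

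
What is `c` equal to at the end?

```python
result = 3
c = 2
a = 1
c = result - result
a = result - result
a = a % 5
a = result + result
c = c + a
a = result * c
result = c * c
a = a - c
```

6

c = 3-3 = 0
a = 3-3 = 0
a = 0%5 = 0
a = 3+3 = 6
c = 0+6 = 6
a = 3*6 = 18
result = 6*6 = 36
a = 18-6 = 12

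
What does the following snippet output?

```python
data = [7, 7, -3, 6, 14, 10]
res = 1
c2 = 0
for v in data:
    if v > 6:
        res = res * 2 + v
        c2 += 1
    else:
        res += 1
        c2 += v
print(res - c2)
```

139

v=7: >6, res = 1*2+7 = 9; c2=1
v=7: >6, res = 9*2+7 = 25; c2=2
v=-3: not >6, res = 25+1 = 26; c2=-1
v=6: not >6, res = 26+1 = 27; c2=5
v=14: >6, res = 27*2+14 = 68; c2=6
v=10: >6, res = 68*2+10 = 146; c2=7
res-c2 = 146-7 = 139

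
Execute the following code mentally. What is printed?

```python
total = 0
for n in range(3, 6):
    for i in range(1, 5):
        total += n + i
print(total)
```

n=3,i=1: total = 0+4 = 4
n=3,i=2: total = 4+5 = 9
n=3,i=3: total = 9+6 = 15
n=3,i=4: total = 15+7 = 22
n=4,i=1: total = 22+5 = 27
n=4,i=2: total = 27+6 = 33
n=4,i=3: total = 33+7 = 40
n=4,i=4: total = 40+8 = 48
n=5,i=1: total = 48+6 = 54
n=5,i=2: total = 54+7 = 61
n=5,i=3: total = 61+8 = 69
n=5,i=4: total = 69+9 = 78

78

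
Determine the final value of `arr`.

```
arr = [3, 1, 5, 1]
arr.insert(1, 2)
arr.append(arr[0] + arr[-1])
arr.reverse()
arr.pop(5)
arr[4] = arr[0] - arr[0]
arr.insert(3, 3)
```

insert 2 at 1 → [3, 2, 1, 5, 1]
append arr[0]+arr[-1] = 3+1 = 4 → [3, 2, 1, 5, 1, 4]
reverse → [4, 1, 5, 1, 2, 3]
pop(5) removes 3 → [4, 1, 5, 1, 2]
arr[4] = arr[0]-arr[0] = 4-4 = 0 → [4, 1, 5, 1, 0]
insert 3 at 3 → [4, 1, 5, 3, 1, 0]

[4, 1, 5, 3, 1, 0]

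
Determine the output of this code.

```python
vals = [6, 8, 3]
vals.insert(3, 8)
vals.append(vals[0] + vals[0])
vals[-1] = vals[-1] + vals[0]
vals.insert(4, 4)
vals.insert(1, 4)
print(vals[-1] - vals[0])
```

12

insert 8 at 3 → [6, 8, 3, 8]
append vals[0]+vals[0] = 6+6 = 12 → [6, 8, 3, 8, 12]
vals[-1] = vals[-1]+vals[0] = 12+6 = 18 → [6, 8, 3, 8, 18]
insert 4 at 4 → [6, 8, 3, 8, 4, 18]
insert 4 at 1 → [6, 4, 8, 3, 8, 4, 18]
vals[-1]-vals[0] = 18-6 = 12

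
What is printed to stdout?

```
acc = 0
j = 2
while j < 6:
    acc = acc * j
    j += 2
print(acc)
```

0

j=2: acc = 0*2 = 0
j=4: acc = 0*4 = 0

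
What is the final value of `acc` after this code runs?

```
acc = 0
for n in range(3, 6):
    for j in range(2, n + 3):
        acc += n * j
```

257

n=3,j=2: acc = 0+6 = 6
n=3,j=3: acc = 6+9 = 15
n=3,j=4: acc = 15+12 = 27
n=3,j=5: acc = 27+15 = 42
n=4,j=2: acc = 42+8 = 50
n=4,j=3: acc = 50+12 = 62
n=4,j=4: acc = 62+16 = 78
n=4,j=5: acc = 78+20 = 98
n=4,j=6: acc = 98+24 = 122
n=5,j=2: acc = 122+10 = 132
n=5,j=3: acc = 132+15 = 147
n=5,j=4: acc = 147+20 = 167
n=5,j=5: acc = 167+25 = 192
n=5,j=6: acc = 192+30 = 222
n=5,j=7: acc = 222+35 = 257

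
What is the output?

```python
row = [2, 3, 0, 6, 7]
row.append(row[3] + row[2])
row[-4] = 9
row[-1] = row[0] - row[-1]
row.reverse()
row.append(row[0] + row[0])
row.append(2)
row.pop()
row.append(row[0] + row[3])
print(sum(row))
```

append row[3]+row[2] = 6+0 = 6 → [2, 3, 0, 6, 7, 6]
row[-4] = 9 → [2, 3, 9, 6, 7, 6]
row[-1] = row[0]-row[-1] = 2-6 = -4 → [2, 3, 9, 6, 7, -4]
reverse → [-4, 7, 6, 9, 3, 2]
append row[0]+row[0] = (-4)+(-4) = -8 → [-4, 7, 6, 9, 3, 2, -8]
append 2 → [-4, 7, 6, 9, 3, 2, -8, 2]
pop() removes 2 → [-4, 7, 6, 9, 3, 2, -8]
append row[0]+row[3] = (-4)+9 = 5 → [-4, 7, 6, 9, 3, 2, -8, 5]
sum = 20

20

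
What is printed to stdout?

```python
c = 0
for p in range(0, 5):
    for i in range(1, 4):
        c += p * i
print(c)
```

p=0,i=1: c = 0+0 = 0
p=0,i=2: c = 0+0 = 0
p=0,i=3: c = 0+0 = 0
p=1,i=1: c = 0+1 = 1
p=1,i=2: c = 1+2 = 3
p=1,i=3: c = 3+3 = 6
p=2,i=1: c = 6+2 = 8
p=2,i=2: c = 8+4 = 12
p=2,i=3: c = 12+6 = 18
p=3,i=1: c = 18+3 = 21
p=3,i=2: c = 21+6 = 27
p=3,i=3: c = 27+9 = 36
p=4,i=1: c = 36+4 = 40
p=4,i=2: c = 40+8 = 48
p=4,i=3: c = 48+12 = 60

60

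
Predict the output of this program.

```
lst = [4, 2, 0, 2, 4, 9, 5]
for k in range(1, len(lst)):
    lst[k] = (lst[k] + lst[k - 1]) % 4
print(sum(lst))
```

11

k=1: lst[1] = (2+4)%4 = 2 → [4, 2, 0, 2, 4, 9, 5]
k=2: lst[2] = (0+2)%4 = 2 → [4, 2, 2, 2, 4, 9, 5]
k=3: lst[3] = (2+2)%4 = 0 → [4, 2, 2, 0, 4, 9, 5]
k=4: lst[4] = (4+0)%4 = 0 → [4, 2, 2, 0, 0, 9, 5]
k=5: lst[5] = (9+0)%4 = 1 → [4, 2, 2, 0, 0, 1, 5]
k=6: lst[6] = (5+1)%4 = 2 → [4, 2, 2, 0, 0, 1, 2]
sum = 11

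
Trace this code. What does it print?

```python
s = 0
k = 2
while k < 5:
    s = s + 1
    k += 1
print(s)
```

k=2: s = 0+1 = 1
k=3: s = 1+1 = 2
k=4: s = 2+1 = 3

3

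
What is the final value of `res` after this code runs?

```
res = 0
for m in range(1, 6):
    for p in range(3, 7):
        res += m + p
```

m=1,p=3: res = 0+4 = 4
m=1,p=4: res = 4+5 = 9
m=1,p=5: res = 9+6 = 15
m=1,p=6: res = 15+7 = 22
m=2,p=3: res = 22+5 = 27
m=2,p=4: res = 27+6 = 33
m=2,p=5: res = 33+7 = 40
m=2,p=6: res = 40+8 = 48
m=3,p=3: res = 48+6 = 54
m=3,p=4: res = 54+7 = 61
m=3,p=5: res = 61+8 = 69
m=3,p=6: res = 69+9 = 78
m=4,p=3: res = 78+7 = 85
m=4,p=4: res = 85+8 = 93
m=4,p=5: res = 93+9 = 102
m=4,p=6: res = 102+10 = 112
m=5,p=3: res = 112+8 = 120
m=5,p=4: res = 120+9 = 129
m=5,p=5: res = 129+10 = 139
m=5,p=6: res = 139+11 = 150

150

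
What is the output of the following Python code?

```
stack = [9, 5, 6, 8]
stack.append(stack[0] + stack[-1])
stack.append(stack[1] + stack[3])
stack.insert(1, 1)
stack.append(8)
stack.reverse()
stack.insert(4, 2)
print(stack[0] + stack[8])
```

17

append stack[0]+stack[-1] = 9+8 = 17 → [9, 5, 6, 8, 17]
append stack[1]+stack[3] = 5+8 = 13 → [9, 5, 6, 8, 17, 13]
insert 1 at 1 → [9, 1, 5, 6, 8, 17, 13]
append 8 → [9, 1, 5, 6, 8, 17, 13, 8]
reverse → [8, 13, 17, 8, 6, 5, 1, 9]
insert 2 at 4 → [8, 13, 17, 8, 2, 6, 5, 1, 9]
stack[0]+stack[8] = 8+9 = 17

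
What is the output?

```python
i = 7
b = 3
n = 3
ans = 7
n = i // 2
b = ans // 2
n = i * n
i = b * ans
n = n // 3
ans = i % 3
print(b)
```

3

n = 7//2 = 3
b = 7//2 = 3
n = 7*3 = 21
i = 3*7 = 21
n = 21//3 = 7
ans = 21%3 = 0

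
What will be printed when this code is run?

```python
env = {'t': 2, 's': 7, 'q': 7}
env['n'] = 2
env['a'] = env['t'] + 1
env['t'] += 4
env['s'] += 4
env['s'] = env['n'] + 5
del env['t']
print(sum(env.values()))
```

env['n'] = 2 → {'t': 2, 's': 7, 'q': 7, 'n': 2}
env['a'] = env['t']+1 = 3 → {'t': 2, 's': 7, 'q': 7, 'n': 2, 'a': 3}
env['t'] = 2+4 = 6 → {'t': 6, 's': 7, 'q': 7, 'n': 2, 'a': 3}
env['s'] = 7+4 = 11 → {'t': 6, 's': 11, 'q': 7, 'n': 2, 'a': 3}
env['s'] = env['n']+5 = 7 → {'t': 6, 's': 7, 'q': 7, 'n': 2, 'a': 3}
del 't' → {'s': 7, 'q': 7, 'n': 2, 'a': 3}
sum of values = 19

19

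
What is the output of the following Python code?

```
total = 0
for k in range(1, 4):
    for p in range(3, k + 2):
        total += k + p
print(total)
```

k=2,p=3: total = 0+5 = 5
k=3,p=3: total = 5+6 = 11
k=3,p=4: total = 11+7 = 18

18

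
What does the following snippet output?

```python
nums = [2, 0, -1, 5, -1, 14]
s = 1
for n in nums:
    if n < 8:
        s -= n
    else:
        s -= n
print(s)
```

n=2: <8, s = 1-2 = -1
n=0: <8, s = (-1)-0 = -1
n=-1: <8, s = (-1)-(-1) = 0
n=5: <8, s = 0-5 = -5
n=-1: <8, s = (-5)-(-1) = -4
n=14: not <8, s = (-4)-14 = -18

-18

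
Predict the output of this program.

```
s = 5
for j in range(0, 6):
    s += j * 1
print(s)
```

20

j=0: s = 5+0*1 = 5
j=1: s = 5+1*1 = 6
j=2: s = 6+2*1 = 8
j=3: s = 8+3*1 = 11
j=4: s = 11+4*1 = 15
j=5: s = 15+5*1 = 20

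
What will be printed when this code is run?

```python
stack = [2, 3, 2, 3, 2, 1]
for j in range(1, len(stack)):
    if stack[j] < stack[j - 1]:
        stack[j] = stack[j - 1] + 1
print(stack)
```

j=1: 3>=2, unchanged → [2, 3, 2, 3, 2, 1]
j=2: 2<3, stack[2] = 3+1 = 4 → [2, 3, 4, 3, 2, 1]
j=3: 3<4, stack[3] = 4+1 = 5 → [2, 3, 4, 5, 2, 1]
j=4: 2<5, stack[4] = 5+1 = 6 → [2, 3, 4, 5, 6, 1]
j=5: 1<6, stack[5] = 6+1 = 7 → [2, 3, 4, 5, 6, 7]

[2, 3, 4, 5, 6, 7]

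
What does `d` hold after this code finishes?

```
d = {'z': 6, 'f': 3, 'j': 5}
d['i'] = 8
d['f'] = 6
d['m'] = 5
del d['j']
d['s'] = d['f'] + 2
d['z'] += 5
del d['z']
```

{'f': 6, 'i': 8, 'm': 5, 's': 8}

d['i'] = 8 → {'z': 6, 'f': 3, 'j': 5, 'i': 8}
d['f'] = 6 → {'z': 6, 'f': 6, 'j': 5, 'i': 8}
d['m'] = 5 → {'z': 6, 'f': 6, 'j': 5, 'i': 8, 'm': 5}
del 'j' → {'z': 6, 'f': 6, 'i': 8, 'm': 5}
d['s'] = d['f']+2 = 8 → {'z': 6, 'f': 6, 'i': 8, 'm': 5, 's': 8}
d['z'] = 6+5 = 11 → {'z': 11, 'f': 6, 'i': 8, 'm': 5, 's': 8}
del 'z' → {'f': 6, 'i': 8, 'm': 5, 's': 8}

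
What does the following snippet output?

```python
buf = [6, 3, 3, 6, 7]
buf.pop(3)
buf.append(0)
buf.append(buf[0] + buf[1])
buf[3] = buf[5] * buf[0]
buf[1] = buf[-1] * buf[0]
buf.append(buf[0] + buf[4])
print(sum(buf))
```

pop(3) removes 6 → [6, 3, 3, 7]
append 0 → [6, 3, 3, 7, 0]
append buf[0]+buf[1] = 6+3 = 9 → [6, 3, 3, 7, 0, 9]
buf[3] = buf[5]*buf[0] = 9*6 = 54 → [6, 3, 3, 54, 0, 9]
buf[1] = buf[-1]*buf[0] = 9*6 = 54 → [6, 54, 3, 54, 0, 9]
append buf[0]+buf[4] = 6+0 = 6 → [6, 54, 3, 54, 0, 9, 6]
sum = 132

132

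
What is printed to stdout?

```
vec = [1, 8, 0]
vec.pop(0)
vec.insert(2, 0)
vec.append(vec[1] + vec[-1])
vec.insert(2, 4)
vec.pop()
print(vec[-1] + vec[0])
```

pop(0) removes 1 → [8, 0]
insert 0 at 2 → [8, 0, 0]
append vec[1]+vec[-1] = 0+0 = 0 → [8, 0, 0, 0]
insert 4 at 2 → [8, 0, 4, 0, 0]
pop() removes 0 → [8, 0, 4, 0]
vec[-1]+vec[0] = 0+8 = 8

8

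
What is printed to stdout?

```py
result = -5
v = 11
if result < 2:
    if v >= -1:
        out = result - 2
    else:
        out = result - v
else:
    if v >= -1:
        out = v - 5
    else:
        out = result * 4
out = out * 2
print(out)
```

result=-5, v=11
result < 2 is True; v >= -1 is True
→ out = result - 2 = -7
out = (-7)*2 = -14

-14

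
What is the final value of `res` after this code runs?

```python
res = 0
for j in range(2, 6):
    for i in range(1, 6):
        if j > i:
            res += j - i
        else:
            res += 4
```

j=2,i=1: 2>1, res = 0+1 = 1
j=2,i=2: not 2>2, res = 1+4 = 5
j=2,i=3: not 2>3, res = 5+4 = 9
j=2,i=4: not 2>4, res = 9+4 = 13
j=2,i=5: not 2>5, res = 13+4 = 17
j=3,i=1: 3>1, res = 17+2 = 19
j=3,i=2: 3>2, res = 19+1 = 20
j=3,i=3: not 3>3, res = 20+4 = 24
j=3,i=4: not 3>4, res = 24+4 = 28
j=3,i=5: not 3>5, res = 28+4 = 32
j=4,i=1: 4>1, res = 32+3 = 35
j=4,i=2: 4>2, res = 35+2 = 37
j=4,i=3: 4>3, res = 37+1 = 38
j=4,i=4: not 4>4, res = 38+4 = 42
j=4,i=5: not 4>5, res = 42+4 = 46
j=5,i=1: 5>1, res = 46+4 = 50
j=5,i=2: 5>2, res = 50+3 = 53
j=5,i=3: 5>3, res = 53+2 = 55
j=5,i=4: 5>4, res = 55+1 = 56
j=5,i=5: not 5>5, res = 56+4 = 60

60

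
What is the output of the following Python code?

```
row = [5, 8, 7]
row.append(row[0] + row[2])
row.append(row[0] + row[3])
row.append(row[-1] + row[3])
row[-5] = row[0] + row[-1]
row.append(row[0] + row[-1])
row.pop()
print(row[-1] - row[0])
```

24

append row[0]+row[2] = 5+7 = 12 → [5, 8, 7, 12]
append row[0]+row[3] = 5+12 = 17 → [5, 8, 7, 12, 17]
append row[-1]+row[3] = 17+12 = 29 → [5, 8, 7, 12, 17, 29]
row[-5] = row[0]+row[-1] = 5+29 = 34 → [5, 34, 7, 12, 17, 29]
append row[0]+row[-1] = 5+29 = 34 → [5, 34, 7, 12, 17, 29, 34]
pop() removes 34 → [5, 34, 7, 12, 17, 29]
row[-1]-row[0] = 29-5 = 24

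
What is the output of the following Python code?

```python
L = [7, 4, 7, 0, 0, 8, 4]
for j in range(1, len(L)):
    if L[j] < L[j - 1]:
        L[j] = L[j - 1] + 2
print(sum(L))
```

91

j=1: 4<7, L[1] = 7+2 = 9 → [7, 9, 7, 0, 0, 8, 4]
j=2: 7<9, L[2] = 9+2 = 11 → [7, 9, 11, 0, 0, 8, 4]
j=3: 0<11, L[3] = 11+2 = 13 → [7, 9, 11, 13, 0, 8, 4]
j=4: 0<13, L[4] = 13+2 = 15 → [7, 9, 11, 13, 15, 8, 4]
j=5: 8<15, L[5] = 15+2 = 17 → [7, 9, 11, 13, 15, 17, 4]
j=6: 4<17, L[6] = 17+2 = 19 → [7, 9, 11, 13, 15, 17, 19]
sum = 91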